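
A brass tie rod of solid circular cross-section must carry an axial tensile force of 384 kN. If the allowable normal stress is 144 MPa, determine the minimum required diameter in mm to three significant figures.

58.3 mm

Required area A ≥ P/σ_allow = 384000/144 = 2667 mm².
For a solid circular section, d ≥ √(4A/π) = 58.27 mm.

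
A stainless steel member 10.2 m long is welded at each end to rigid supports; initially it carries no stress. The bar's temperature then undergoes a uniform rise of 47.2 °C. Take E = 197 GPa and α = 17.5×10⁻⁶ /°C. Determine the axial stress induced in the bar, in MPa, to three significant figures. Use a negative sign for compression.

-163 MPa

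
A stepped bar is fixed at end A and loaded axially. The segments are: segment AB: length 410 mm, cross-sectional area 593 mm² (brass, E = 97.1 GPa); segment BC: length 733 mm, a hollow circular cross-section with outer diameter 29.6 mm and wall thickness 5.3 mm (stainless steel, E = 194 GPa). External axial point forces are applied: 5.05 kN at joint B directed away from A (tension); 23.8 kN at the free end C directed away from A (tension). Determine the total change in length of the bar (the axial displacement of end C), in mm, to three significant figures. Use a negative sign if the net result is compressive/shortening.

0.428 mm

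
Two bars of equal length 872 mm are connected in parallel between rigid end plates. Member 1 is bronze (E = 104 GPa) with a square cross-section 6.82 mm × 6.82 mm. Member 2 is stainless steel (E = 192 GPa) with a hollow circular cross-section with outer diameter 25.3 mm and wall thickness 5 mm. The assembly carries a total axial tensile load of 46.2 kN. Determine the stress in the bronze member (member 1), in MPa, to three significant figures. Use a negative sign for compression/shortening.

A_1 = 46.51 mm².
A_2 = 318.9 mm².
Equal strain + equilibrium ⇒ each member carries load in proportion to AE: A₁E₁ = 4837000 N, A₂E₂ = 61220000 N, ΣAE = 66060000 N.
σ₁ = P·E₁/ΣAE = 46200·104000/66060000 = 72.73 MPa.

72.7 MPa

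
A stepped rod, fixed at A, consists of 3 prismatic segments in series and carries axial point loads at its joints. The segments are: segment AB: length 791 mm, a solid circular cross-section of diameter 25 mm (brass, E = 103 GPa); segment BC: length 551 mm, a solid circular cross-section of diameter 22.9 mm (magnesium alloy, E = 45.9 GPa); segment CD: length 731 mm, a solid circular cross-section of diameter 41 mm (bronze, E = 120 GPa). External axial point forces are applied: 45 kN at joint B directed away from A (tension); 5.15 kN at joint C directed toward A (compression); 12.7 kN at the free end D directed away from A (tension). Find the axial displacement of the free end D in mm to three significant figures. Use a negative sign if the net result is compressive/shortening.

Internal axial forces (sectioning from the free end, tension +): N_CD = 12.7 kN, N_BC = 7.55 kN, N_AB = 52.55 kN.
A_AB = 490.9 mm².
A_BC = 411.9 mm².
A_CD = 1320 mm².
δ_AB = 52550·791/(490.9·103000) = 0.8221 mm
δ_BC = 7550·551/(411.9·45900) = 0.2201 mm
δ_CD = 12700·731/(1320·120000) = 0.0586 mm
δ = Σδ_i = 1.101 mm.

1.10 mm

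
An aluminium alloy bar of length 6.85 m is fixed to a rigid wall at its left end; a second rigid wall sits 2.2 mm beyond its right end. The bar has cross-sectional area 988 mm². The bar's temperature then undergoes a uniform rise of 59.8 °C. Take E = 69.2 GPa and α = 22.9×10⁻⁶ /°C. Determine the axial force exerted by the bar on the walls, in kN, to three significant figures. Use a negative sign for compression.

-71.7 kN

Free thermal expansion αLΔT = 22.9e-6 · 6850 · 59.8 = 9.381 mm.
The walls engage after the gap closes; constrained expansion = 9.381 − 2.2 = 7.181 mm.
The walls impose strain ε = −(7.181)/6850 = -1.0483e-03; σ = Eε = 69200 · -1.0483e-03 = -72.54 MPa.
Wall reaction R = σ·A = -72.54·988 = -71670 N = -71.67 kN.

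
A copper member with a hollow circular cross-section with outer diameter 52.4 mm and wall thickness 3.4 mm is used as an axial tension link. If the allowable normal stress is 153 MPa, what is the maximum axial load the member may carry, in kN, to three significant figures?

80.1 kN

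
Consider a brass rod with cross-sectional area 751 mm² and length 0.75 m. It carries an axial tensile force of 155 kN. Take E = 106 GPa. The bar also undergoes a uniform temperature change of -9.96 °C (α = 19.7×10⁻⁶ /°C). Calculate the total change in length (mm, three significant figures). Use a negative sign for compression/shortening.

1.31 mm

δ_mech = NL/(AE) = 155000·750/(751·106000) = 1.46 mm.
δ_thermal = αLΔT = 19.7e-6·750·-9.96 = -0.1472 mm.
δ = δ_mech + δ_thermal = 1.313 mm.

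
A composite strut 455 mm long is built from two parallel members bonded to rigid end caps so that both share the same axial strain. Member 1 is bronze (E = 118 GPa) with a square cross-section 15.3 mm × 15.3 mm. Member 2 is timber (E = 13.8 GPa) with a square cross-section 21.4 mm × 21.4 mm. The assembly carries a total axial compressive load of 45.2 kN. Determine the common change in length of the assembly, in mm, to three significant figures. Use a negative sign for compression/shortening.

A_1 = 234.1 mm².
A_2 = 458 mm².
Equal strain + equilibrium ⇒ each member carries load in proportion to AE: A₁E₁ = 27620000 N, A₂E₂ = 6320000 N, ΣAE = 33940000 N.
δ = PL/ΣAE = -45200·455/33940000 = -0.6059 mm.

-0.606 mm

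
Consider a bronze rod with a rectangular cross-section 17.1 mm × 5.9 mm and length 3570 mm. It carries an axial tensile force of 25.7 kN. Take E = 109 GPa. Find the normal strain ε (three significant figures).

0.00234

A = 100.9 mm².
σ = N/A = 254.7 MPa; ε = σ/E = 254.7/109000 = 2.337e-03.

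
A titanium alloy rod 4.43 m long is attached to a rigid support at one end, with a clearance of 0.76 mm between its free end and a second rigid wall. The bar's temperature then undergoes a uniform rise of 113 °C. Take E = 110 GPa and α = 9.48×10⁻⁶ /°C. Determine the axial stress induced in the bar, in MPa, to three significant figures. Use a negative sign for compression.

Free thermal expansion αLΔT = 9.48e-6 · 4430 · 113 = 4.746 mm.
The walls engage after the gap closes; constrained expansion = 4.746 − 0.76 = 3.986 mm.
The walls impose strain ε = −(3.986)/4430 = -8.9968e-04; σ = Eε = 110000 · -8.9968e-04 = -98.97 MPa.

-99.0 MPa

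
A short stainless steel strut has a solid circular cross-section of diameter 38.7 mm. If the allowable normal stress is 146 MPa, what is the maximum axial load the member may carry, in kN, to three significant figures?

A = 1176 mm².
P_max = σ_allow · A = 146 · 1176 = 171700 N = 171.7 kN.

172 kN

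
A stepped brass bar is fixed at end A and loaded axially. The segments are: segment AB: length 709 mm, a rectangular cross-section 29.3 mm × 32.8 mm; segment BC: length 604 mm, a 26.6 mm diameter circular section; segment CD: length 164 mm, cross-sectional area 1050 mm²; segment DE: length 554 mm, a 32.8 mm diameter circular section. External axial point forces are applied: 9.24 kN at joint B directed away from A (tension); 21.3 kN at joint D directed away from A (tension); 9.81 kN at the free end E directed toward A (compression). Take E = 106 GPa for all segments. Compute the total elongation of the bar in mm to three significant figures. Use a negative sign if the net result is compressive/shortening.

Internal axial forces (sectioning from the free end, tension +): N_DE = -9.81 kN, N_CD = 11.49 kN, N_BC = 11.49 kN, N_AB = 20.73 kN.
A_AB = 961 mm².
A_BC = 555.7 mm².
A_DE = 845 mm².
δ_AB = 20730·709/(961·106000) = 0.1443 mm
δ_BC = 11490·604/(555.7·106000) = 0.1178 mm
δ_CD = 11490·164/(1050·106000) = 0.01693 mm
δ_DE = -9810·554/(845·106000) = -0.06068 mm
δ = Σδ_i = 0.2183 mm.

0.218 mm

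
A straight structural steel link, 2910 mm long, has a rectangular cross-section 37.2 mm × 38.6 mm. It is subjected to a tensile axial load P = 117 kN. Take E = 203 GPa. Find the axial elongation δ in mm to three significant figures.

A = 1436 mm².
δ_mech = NL/(AE) = 117000·2910/(1436·203000) = 1.168 mm.

1.17 mm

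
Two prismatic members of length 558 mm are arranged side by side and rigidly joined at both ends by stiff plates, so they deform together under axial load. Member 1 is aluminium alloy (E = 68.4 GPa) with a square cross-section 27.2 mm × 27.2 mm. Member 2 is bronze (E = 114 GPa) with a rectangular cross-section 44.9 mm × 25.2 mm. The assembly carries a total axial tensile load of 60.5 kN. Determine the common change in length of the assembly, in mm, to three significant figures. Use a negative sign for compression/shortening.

A_1 = 739.8 mm².
A_2 = 1131 mm².
Equal strain + equilibrium ⇒ each member carries load in proportion to AE: A₁E₁ = 50610000 N, A₂E₂ = 129000000 N, ΣAE = 179600000 N.
δ = PL/ΣAE = 60500·558/179600000 = 0.188 mm.

0.188 mm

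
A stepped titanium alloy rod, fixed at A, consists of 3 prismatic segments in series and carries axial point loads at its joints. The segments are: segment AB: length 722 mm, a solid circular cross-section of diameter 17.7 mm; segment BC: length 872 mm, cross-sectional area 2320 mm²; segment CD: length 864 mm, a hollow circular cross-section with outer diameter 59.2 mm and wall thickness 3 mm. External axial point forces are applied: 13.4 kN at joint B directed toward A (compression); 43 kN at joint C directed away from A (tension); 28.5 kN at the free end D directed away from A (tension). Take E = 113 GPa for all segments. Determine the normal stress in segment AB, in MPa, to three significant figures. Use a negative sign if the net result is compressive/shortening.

236 MPa

Internal axial forces (sectioning from the free end, tension +): N_CD = 28.5 kN, N_BC = 71.5 kN, N_AB = 58.1 kN.
A_AB = 246.1 mm².
σ_AB = N_AB/A_AB = 58100/246.1 = 236.1 MPa.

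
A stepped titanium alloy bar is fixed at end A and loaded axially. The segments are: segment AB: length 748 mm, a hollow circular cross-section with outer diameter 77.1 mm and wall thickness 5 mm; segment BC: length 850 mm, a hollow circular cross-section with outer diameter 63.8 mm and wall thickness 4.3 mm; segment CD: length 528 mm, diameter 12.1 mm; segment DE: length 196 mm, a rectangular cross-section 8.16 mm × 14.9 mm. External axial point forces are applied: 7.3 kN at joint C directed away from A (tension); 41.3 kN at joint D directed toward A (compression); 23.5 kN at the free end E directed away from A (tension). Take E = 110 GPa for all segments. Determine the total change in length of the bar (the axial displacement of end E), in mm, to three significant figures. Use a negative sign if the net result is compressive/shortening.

Internal axial forces (sectioning from the free end, tension +): N_DE = 23.5 kN, N_CD = -17.8 kN, N_BC = -10.5 kN, N_AB = -10.5 kN.
A_AB = 1133 mm².
A_BC = 803.8 mm².
A_CD = 115 mm².
A_DE = 121.6 mm².
δ_AB = -10500·748/(1133·110000) = -0.06304 mm
δ_BC = -10500·850/(803.8·110000) = -0.1009 mm
δ_CD = -17800·528/(115·110000) = -0.743 mm
δ_DE = 23500·196/(121.6·110000) = 0.3444 mm
δ = Σδ_i = -0.5626 mm.

-0.563 mm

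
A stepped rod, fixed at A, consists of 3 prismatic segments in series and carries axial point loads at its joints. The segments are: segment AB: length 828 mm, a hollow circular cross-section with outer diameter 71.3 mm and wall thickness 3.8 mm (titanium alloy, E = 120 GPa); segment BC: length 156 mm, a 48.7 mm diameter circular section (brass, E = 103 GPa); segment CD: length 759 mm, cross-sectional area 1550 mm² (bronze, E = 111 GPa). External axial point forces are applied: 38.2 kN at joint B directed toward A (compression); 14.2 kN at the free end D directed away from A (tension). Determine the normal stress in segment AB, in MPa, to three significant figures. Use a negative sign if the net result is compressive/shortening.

-29.8 MPa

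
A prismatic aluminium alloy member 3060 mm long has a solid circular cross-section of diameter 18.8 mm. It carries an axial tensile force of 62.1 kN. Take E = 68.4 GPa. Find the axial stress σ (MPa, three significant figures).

A = 277.6 mm².
σ = N/A = 62100/277.6 = 223.7 MPa.

224 MPa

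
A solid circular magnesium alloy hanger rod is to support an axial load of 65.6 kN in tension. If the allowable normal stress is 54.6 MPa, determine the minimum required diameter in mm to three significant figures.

39.1 mm

Required area A ≥ P/σ_allow = 65600/54.6 = 1201 mm².
For a solid circular section, d ≥ √(4A/π) = 39.11 mm.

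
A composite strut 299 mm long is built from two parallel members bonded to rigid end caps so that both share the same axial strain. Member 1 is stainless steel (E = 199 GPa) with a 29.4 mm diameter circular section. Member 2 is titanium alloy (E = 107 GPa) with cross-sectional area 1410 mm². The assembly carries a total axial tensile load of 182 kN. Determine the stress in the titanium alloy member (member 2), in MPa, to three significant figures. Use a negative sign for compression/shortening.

68.1 MPa

A_1 = 678.9 mm².
Equal strain + equilibrium ⇒ each member carries load in proportion to AE: A₁E₁ = 135100000 N, A₂E₂ = 150900000 N, ΣAE = 286000000 N.
σ₂ = P·E₂/ΣAE = 182000·107000/286000000 = 68.1 MPa.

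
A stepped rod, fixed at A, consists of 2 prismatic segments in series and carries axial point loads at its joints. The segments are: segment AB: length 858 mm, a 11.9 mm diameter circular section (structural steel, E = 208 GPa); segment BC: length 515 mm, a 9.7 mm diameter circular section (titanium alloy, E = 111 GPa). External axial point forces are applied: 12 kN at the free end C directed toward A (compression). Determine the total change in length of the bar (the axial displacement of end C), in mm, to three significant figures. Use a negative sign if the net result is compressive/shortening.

Internal axial forces (sectioning from the free end, tension +): N_BC = -12 kN, N_AB = -12 kN.
A_AB = 111.2 mm².
A_BC = 73.9 mm².
δ_AB = -12000·858/(111.2·208000) = -0.4451 mm
δ_BC = -12000·515/(73.9·111000) = -0.7534 mm
δ = Σδ_i = -1.198 mm.

-1.20 mm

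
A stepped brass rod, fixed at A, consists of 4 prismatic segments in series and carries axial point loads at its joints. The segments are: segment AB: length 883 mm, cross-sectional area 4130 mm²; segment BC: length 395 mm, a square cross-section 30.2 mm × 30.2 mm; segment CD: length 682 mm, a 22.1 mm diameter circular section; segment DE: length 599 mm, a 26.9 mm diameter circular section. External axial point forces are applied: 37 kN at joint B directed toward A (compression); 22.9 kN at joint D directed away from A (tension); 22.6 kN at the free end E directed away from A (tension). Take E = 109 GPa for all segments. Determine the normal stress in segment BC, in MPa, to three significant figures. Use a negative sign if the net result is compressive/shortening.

49.9 MPa

Internal axial forces (sectioning from the free end, tension +): N_DE = 22.6 kN, N_CD = 45.5 kN, N_BC = 45.5 kN, N_AB = 8.5 kN.
A_BC = 912 mm².
σ_BC = N_BC/A_BC = 45500/912 = 49.89 MPa.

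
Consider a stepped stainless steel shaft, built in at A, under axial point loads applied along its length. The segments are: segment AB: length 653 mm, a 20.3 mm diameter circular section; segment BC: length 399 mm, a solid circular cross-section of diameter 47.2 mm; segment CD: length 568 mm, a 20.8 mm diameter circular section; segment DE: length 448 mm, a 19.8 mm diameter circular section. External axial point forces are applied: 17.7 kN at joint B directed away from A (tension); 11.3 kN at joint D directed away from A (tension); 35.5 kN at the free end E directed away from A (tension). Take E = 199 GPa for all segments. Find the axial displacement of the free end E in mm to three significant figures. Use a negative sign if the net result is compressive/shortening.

Internal axial forces (sectioning from the free end, tension +): N_DE = 35.5 kN, N_CD = 46.8 kN, N_BC = 46.8 kN, N_AB = 64.5 kN.
A_AB = 323.7 mm².
A_BC = 1750 mm².
A_CD = 339.8 mm².
A_DE = 307.9 mm².
δ_AB = 64500·653/(323.7·199000) = 0.6539 mm
δ_BC = 46800·399/(1750·199000) = 0.05363 mm
δ_CD = 46800·568/(339.8·199000) = 0.3931 mm
δ_DE = 35500·448/(307.9·199000) = 0.2596 mm
δ = Σδ_i = 1.36 mm.

1.36 mm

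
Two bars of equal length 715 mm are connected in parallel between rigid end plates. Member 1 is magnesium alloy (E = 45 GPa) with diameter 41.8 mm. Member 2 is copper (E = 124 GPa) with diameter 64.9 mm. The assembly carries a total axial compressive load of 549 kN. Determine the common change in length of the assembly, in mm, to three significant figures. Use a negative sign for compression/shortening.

-0.832 mm

A_1 = 1372 mm².
A_2 = 3308 mm².
Equal strain + equilibrium ⇒ each member carries load in proportion to AE: A₁E₁ = 61750000 N, A₂E₂ = 410200000 N, ΣAE = 472000000 N.
δ = PL/ΣAE = -549000·715/472000000 = -0.8317 mm.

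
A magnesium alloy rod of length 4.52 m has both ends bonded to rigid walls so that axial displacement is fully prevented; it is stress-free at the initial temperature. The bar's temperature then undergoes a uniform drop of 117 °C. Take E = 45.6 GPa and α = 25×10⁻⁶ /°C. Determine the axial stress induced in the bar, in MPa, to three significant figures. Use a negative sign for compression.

133 MPa

Free thermal expansion αLΔT = 25e-6 · 4520 · -117 = -13.22 mm.
The walls impose strain ε = −(-13.22)/4520 = 2.9250e-03; σ = Eε = 45600 · 2.9250e-03 = 133.4 MPa.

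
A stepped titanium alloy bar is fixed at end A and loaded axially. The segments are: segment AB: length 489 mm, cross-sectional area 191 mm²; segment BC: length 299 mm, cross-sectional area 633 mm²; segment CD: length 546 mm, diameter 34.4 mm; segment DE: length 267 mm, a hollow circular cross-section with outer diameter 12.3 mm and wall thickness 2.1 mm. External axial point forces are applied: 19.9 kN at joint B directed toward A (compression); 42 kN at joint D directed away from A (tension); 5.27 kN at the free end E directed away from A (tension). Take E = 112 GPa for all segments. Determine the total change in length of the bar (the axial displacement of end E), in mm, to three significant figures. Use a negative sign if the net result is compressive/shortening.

1.26 mm

Internal axial forces (sectioning from the free end, tension +): N_DE = 5.27 kN, N_CD = 47.27 kN, N_BC = 47.27 kN, N_AB = 27.37 kN.
A_CD = 929.4 mm².
A_DE = 67.29 mm².
δ_AB = 27370·489/(191·112000) = 0.6257 mm
δ_BC = 47270·299/(633·112000) = 0.1994 mm
δ_CD = 47270·546/(929.4·112000) = 0.2479 mm
δ_DE = 5270·267/(67.29·112000) = 0.1867 mm
δ = Σδ_i = 1.26 mm.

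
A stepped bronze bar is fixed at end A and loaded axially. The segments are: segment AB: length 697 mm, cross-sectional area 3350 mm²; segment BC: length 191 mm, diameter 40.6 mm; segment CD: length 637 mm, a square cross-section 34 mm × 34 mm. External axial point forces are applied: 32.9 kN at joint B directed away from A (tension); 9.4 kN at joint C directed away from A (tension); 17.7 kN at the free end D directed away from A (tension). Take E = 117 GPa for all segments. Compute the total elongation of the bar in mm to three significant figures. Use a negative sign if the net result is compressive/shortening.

Internal axial forces (sectioning from the free end, tension +): N_CD = 17.7 kN, N_BC = 27.1 kN, N_AB = 60 kN.
A_BC = 1295 mm².
A_CD = 1156 mm².
δ_AB = 60000·697/(3350·117000) = 0.1067 mm
δ_BC = 27100·191/(1295·117000) = 0.03417 mm
δ_CD = 17700·637/(1156·117000) = 0.08336 mm
δ = Σδ_i = 0.2242 mm.

0.224 mm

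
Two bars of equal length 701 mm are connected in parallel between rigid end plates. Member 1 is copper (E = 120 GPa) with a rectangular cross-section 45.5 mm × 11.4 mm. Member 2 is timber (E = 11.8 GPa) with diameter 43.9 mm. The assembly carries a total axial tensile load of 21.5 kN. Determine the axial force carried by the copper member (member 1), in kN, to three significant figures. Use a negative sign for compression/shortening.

16.7 kN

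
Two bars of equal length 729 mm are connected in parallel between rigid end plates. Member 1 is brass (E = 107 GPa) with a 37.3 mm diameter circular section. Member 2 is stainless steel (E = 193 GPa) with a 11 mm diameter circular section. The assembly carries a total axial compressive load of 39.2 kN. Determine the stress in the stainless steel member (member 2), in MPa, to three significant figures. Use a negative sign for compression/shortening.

A_1 = 1093 mm².
A_2 = 95.03 mm².
Equal strain + equilibrium ⇒ each member carries load in proportion to AE: A₁E₁ = 116900000 N, A₂E₂ = 18340000 N, ΣAE = 135300000 N.
σ₂ = P·E₂/ΣAE = -39200·193000/135300000 = -55.93 MPa.

-55.9 MPa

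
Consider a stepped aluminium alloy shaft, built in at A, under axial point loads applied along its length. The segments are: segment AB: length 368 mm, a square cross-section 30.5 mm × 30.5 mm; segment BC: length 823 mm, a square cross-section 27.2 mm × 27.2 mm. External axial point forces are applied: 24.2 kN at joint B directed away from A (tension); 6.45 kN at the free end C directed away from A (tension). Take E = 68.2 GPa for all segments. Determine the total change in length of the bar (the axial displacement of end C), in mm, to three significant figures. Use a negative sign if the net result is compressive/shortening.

Internal axial forces (sectioning from the free end, tension +): N_BC = 6.45 kN, N_AB = 30.65 kN.
A_AB = 930.2 mm².
A_BC = 739.8 mm².
δ_AB = 30650·368/(930.2·68200) = 0.1778 mm
δ_BC = 6450·823/(739.8·68200) = 0.1052 mm
δ = Σδ_i = 0.283 mm.

0.283 mm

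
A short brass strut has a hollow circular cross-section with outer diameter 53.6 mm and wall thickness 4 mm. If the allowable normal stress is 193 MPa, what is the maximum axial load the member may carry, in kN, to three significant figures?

A = 623.3 mm².
P_max = σ_allow · A = 193 · 623.3 = 120300 N = 120.3 kN.

120 kN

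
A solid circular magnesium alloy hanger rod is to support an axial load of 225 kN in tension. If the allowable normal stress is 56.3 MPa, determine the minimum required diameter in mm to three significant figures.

Required area A ≥ P/σ_allow = 225000/56.3 = 3996 mm².
For a solid circular section, d ≥ √(4A/π) = 71.33 mm.

71.3 mm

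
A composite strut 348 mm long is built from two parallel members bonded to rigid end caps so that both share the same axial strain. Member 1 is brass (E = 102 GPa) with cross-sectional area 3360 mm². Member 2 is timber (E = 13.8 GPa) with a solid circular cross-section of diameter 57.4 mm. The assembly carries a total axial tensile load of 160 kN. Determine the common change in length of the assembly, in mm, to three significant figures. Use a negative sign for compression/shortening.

A_2 = 2588 mm².
Equal strain + equilibrium ⇒ each member carries load in proportion to AE: A₁E₁ = 342700000 N, A₂E₂ = 35710000 N, ΣAE = 378400000 N.
δ = PL/ΣAE = 160000·348/378400000 = 0.1471 mm.

0.147 mm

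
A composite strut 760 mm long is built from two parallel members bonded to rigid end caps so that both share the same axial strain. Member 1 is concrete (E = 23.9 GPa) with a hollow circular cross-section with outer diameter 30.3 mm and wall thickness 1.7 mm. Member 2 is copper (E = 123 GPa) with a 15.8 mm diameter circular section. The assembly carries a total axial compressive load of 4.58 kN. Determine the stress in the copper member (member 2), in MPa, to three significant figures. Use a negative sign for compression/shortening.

-20.3 MPa

A_1 = 152.7 mm².
A_2 = 196.1 mm².
Equal strain + equilibrium ⇒ each member carries load in proportion to AE: A₁E₁ = 3651000 N, A₂E₂ = 24120000 N, ΣAE = 27770000 N.
σ₂ = P·E₂/ΣAE = -4580·123000/27770000 = -20.29 MPa.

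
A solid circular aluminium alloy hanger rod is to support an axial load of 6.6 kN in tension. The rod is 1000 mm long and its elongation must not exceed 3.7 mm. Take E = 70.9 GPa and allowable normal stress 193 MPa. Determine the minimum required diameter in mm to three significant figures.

6.60 mm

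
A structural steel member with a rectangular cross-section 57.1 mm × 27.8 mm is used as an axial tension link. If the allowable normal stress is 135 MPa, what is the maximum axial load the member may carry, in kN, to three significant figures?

214 kN

A = 1587 mm².
P_max = σ_allow · A = 135 · 1587 = 214300 N = 214.3 kN.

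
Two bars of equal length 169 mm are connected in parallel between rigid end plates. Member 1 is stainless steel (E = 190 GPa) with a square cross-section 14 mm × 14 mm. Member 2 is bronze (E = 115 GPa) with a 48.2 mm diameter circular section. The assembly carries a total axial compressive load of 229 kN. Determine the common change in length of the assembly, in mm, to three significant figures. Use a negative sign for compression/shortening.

-0.157 mm

A_1 = 196 mm².
A_2 = 1825 mm².
Equal strain + equilibrium ⇒ each member carries load in proportion to AE: A₁E₁ = 37240000 N, A₂E₂ = 209800000 N, ΣAE = 247100000 N.
δ = PL/ΣAE = -229000·169/247100000 = -0.1566 mm.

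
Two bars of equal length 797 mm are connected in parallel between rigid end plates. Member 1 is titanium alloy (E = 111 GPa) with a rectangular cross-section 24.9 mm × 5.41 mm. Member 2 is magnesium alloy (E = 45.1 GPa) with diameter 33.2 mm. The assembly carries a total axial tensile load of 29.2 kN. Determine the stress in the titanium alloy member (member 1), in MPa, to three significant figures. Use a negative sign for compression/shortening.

60.0 MPa

A_1 = 134.7 mm².
A_2 = 865.7 mm².
Equal strain + equilibrium ⇒ each member carries load in proportion to AE: A₁E₁ = 14950000 N, A₂E₂ = 39040000 N, ΣAE = 54000000 N.
σ₁ = P·E₁/ΣAE = 29200·111000/54000000 = 60.03 MPa.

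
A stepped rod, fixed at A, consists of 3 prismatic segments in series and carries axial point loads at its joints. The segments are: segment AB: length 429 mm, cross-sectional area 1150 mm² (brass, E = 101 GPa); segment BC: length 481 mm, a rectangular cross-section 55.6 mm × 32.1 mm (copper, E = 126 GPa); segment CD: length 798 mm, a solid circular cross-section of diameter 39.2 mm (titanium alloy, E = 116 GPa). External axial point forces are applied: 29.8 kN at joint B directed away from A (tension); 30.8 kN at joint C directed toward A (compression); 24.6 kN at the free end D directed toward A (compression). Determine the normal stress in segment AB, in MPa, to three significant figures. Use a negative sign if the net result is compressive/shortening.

-22.3 MPa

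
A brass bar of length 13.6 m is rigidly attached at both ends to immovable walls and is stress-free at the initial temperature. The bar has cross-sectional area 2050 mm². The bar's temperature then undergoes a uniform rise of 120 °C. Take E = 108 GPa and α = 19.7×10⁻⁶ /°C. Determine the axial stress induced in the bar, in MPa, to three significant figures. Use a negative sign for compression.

Free thermal expansion αLΔT = 19.7e-6 · 13600 · 120 = 32.15 mm.
The walls impose strain ε = −(32.15)/13600 = -2.3640e-03; σ = Eε = 108000 · -2.3640e-03 = -255.3 MPa.

-255 MPa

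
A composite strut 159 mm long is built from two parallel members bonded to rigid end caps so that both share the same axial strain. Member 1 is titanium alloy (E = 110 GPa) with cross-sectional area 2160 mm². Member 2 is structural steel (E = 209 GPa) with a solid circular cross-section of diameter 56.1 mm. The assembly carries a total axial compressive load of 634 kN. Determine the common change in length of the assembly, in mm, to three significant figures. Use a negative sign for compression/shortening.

-0.134 mm

A_2 = 2472 mm².
Equal strain + equilibrium ⇒ each member carries load in proportion to AE: A₁E₁ = 237600000 N, A₂E₂ = 516600000 N, ΣAE = 754200000 N.
δ = PL/ΣAE = -634000·159/754200000 = -0.1337 mm.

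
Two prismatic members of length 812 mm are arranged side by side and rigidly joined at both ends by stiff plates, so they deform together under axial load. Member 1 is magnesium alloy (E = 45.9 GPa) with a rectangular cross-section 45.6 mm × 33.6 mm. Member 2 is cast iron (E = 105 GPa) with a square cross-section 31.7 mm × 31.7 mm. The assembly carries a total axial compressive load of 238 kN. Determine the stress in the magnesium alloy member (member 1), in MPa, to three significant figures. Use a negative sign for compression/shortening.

-62.1 MPa

A_1 = 1532 mm².
A_2 = 1005 mm².
Equal strain + equilibrium ⇒ each member carries load in proportion to AE: A₁E₁ = 70330000 N, A₂E₂ = 105500000 N, ΣAE = 175800000 N.
σ₁ = P·E₁/ΣAE = -238000·45900/175800000 = -62.13 MPa.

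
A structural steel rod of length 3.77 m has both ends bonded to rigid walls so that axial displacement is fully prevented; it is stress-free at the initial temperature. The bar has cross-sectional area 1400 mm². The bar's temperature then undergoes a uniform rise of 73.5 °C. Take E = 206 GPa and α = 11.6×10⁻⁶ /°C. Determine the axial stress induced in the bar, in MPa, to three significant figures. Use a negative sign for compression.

-176 MPa

Free thermal expansion αLΔT = 11.6e-6 · 3770 · 73.5 = 3.214 mm.
The walls impose strain ε = −(3.214)/3770 = -8.5260e-04; σ = Eε = 206000 · -8.5260e-04 = -175.6 MPa.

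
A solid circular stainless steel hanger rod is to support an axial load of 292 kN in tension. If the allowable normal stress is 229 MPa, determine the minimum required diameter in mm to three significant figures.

40.3 mm

Required area A ≥ P/σ_allow = 292000/229 = 1275 mm².
For a solid circular section, d ≥ √(4A/π) = 40.29 mm.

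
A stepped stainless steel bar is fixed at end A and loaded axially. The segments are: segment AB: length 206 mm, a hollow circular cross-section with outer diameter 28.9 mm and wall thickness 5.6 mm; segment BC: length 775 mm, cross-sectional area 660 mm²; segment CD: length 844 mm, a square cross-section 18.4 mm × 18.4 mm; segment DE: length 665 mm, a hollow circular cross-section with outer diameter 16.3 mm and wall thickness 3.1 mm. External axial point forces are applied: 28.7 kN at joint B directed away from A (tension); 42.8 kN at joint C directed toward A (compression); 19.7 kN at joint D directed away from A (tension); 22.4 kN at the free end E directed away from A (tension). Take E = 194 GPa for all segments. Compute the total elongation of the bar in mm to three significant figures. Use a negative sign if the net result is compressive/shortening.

1.21 mm

Internal axial forces (sectioning from the free end, tension +): N_DE = 22.4 kN, N_CD = 42.1 kN, N_BC = -0.7 kN, N_AB = 28 kN.
A_AB = 409.9 mm².
A_CD = 338.6 mm².
A_DE = 128.6 mm².
δ_AB = 28000·206/(409.9·194000) = 0.07253 mm
δ_BC = -700·775/(660·194000) = -0.004237 mm
δ_CD = 42100·844/(338.6·194000) = 0.541 mm
δ_DE = 22400·665/(128.6·194000) = 0.5973 mm
δ = Σδ_i = 1.207 mm.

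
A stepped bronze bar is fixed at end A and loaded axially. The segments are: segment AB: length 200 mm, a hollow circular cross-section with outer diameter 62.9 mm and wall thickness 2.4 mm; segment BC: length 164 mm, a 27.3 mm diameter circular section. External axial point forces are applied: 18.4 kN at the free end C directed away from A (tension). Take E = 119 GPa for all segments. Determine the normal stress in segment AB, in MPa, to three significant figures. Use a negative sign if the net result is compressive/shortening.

Internal axial forces (sectioning from the free end, tension +): N_BC = 18.4 kN, N_AB = 18.4 kN.
A_AB = 456.2 mm².
σ_AB = N_AB/A_AB = 18400/456.2 = 40.34 MPa.

40.3 MPa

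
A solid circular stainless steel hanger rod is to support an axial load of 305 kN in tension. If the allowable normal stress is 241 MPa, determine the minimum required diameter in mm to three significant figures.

40.1 mm

Required area A ≥ P/σ_allow = 305000/241 = 1266 mm².
For a solid circular section, d ≥ √(4A/π) = 40.14 mm.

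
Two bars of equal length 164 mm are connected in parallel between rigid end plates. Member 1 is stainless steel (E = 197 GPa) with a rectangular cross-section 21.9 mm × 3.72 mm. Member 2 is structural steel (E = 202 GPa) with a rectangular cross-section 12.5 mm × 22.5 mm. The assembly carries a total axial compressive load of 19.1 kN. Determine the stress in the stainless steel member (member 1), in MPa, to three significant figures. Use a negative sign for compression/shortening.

-51.6 MPa

A_1 = 81.47 mm².
A_2 = 281.2 mm².
Equal strain + equilibrium ⇒ each member carries load in proportion to AE: A₁E₁ = 16050000 N, A₂E₂ = 56810000 N, ΣAE = 72860000 N.
σ₁ = P·E₁/ΣAE = -19100·197000/72860000 = -51.64 MPa.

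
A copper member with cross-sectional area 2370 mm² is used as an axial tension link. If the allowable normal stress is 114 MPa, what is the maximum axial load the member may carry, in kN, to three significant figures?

P_max = σ_allow · A = 114 · 2370 = 270200 N = 270.2 kN.

270 kN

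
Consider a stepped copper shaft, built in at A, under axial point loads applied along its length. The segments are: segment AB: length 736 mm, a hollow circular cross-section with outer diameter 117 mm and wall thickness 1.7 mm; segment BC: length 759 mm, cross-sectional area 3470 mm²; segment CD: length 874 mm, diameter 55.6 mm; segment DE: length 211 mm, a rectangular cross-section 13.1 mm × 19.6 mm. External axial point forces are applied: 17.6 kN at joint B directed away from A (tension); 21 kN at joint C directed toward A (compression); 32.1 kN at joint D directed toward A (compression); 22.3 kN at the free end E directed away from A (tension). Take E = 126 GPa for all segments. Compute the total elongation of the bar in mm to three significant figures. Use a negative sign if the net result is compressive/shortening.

Internal axial forces (sectioning from the free end, tension +): N_DE = 22.3 kN, N_CD = -9.8 kN, N_BC = -30.8 kN, N_AB = -13.2 kN.
A_AB = 615.8 mm².
A_CD = 2428 mm².
A_DE = 256.8 mm².
δ_AB = -13200·736/(615.8·126000) = -0.1252 mm
δ_BC = -30800·759/(3470·126000) = -0.05347 mm
δ_CD = -9800·874/(2428·126000) = -0.028 mm
δ_DE = 22300·211/(256.8·126000) = 0.1454 mm
δ = Σδ_i = -0.06124 mm.

-0.0612 mm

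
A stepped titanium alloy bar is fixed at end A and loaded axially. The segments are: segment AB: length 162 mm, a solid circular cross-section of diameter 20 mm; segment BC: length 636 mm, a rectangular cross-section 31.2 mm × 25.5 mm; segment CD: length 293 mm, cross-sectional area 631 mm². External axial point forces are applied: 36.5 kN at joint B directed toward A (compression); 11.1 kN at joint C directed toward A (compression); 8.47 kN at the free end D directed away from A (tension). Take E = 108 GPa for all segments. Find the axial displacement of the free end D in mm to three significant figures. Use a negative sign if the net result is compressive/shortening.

Internal axial forces (sectioning from the free end, tension +): N_CD = 8.47 kN, N_BC = -2.63 kN, N_AB = -39.13 kN.
A_AB = 314.2 mm².
A_BC = 795.6 mm².
δ_AB = -39130·162/(314.2·108000) = -0.1868 mm
δ_BC = -2630·636/(795.6·108000) = -0.01947 mm
δ_CD = 8470·293/(631·108000) = 0.03642 mm
δ = Σδ_i = -0.1699 mm.

-0.170 mm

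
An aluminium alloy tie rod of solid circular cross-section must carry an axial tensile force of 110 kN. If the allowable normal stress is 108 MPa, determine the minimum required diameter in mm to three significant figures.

36.0 mm

Required area A ≥ P/σ_allow = 110000/108 = 1019 mm².
For a solid circular section, d ≥ √(4A/π) = 36.01 mm.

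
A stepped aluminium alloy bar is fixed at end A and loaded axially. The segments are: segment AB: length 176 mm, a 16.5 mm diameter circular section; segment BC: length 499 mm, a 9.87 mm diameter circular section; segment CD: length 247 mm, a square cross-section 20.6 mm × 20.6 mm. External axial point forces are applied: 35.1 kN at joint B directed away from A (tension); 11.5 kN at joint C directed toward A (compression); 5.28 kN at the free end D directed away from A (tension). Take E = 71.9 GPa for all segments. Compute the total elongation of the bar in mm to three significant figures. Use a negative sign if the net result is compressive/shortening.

-0.191 mm

Internal axial forces (sectioning from the free end, tension +): N_CD = 5.28 kN, N_BC = -6.22 kN, N_AB = 28.88 kN.
A_AB = 213.8 mm².
A_BC = 76.51 mm².
A_CD = 424.4 mm².
δ_AB = 28880·176/(213.8·71900) = 0.3306 mm
δ_BC = -6220·499/(76.51·71900) = -0.5642 mm
δ_CD = 5280·247/(424.4·71900) = 0.04274 mm
δ = Σδ_i = -0.1908 mm.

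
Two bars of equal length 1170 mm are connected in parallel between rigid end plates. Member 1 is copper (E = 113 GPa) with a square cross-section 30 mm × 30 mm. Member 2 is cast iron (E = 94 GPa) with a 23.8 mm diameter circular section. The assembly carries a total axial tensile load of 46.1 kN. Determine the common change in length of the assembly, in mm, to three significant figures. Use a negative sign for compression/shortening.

A_1 = 900 mm².
A_2 = 444.9 mm².
Equal strain + equilibrium ⇒ each member carries load in proportion to AE: A₁E₁ = 101700000 N, A₂E₂ = 41820000 N, ΣAE = 143500000 N.
δ = PL/ΣAE = 46100·1170/143500000 = 0.3758 mm.

0.376 mm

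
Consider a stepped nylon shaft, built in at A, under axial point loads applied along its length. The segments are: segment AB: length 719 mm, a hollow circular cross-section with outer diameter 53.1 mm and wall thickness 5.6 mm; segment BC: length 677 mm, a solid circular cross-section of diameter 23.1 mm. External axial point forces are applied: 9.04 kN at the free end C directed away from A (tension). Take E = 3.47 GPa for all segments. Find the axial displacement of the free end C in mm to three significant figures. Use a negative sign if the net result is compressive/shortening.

6.45 mm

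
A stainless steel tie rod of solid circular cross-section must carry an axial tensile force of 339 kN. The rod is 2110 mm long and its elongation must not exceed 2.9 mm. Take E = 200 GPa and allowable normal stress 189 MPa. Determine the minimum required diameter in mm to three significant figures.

Required area A ≥ P/σ_allow = 339000/189 = 1794 mm².
For a solid circular section, d ≥ √(4A/π) = 47.79 mm.
Elongation limit: A ≥ PL/(Eδ_allow) = 339000·2110/(200000·2.9) = 1233 mm² ⇒ d ≥ 39.63 mm.
The stress limit governs.

47.8 mm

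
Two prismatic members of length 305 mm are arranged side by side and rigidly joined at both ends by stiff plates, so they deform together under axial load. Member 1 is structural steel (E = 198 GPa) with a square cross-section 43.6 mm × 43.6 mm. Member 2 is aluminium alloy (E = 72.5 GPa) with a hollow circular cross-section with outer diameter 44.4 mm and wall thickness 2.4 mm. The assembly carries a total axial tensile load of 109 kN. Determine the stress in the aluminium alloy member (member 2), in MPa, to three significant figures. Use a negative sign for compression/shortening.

19.8 MPa

A_1 = 1901 mm².
A_2 = 316.7 mm².
Equal strain + equilibrium ⇒ each member carries load in proportion to AE: A₁E₁ = 376400000 N, A₂E₂ = 22960000 N, ΣAE = 399300000 N.
σ₂ = P·E₂/ΣAE = 109000·72500/399300000 = 19.79 MPa.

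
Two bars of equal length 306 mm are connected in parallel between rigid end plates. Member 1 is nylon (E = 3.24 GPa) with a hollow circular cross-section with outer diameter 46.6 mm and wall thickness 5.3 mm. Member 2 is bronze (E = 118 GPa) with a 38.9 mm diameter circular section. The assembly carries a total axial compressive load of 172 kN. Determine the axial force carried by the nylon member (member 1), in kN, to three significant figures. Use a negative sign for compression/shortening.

-2.69 kN

A_1 = 687.7 mm².
A_2 = 1188 mm².
Equal strain + equilibrium ⇒ each member carries load in proportion to AE: A₁E₁ = 2228000 N, A₂E₂ = 140200000 N, ΣAE = 142500000 N.
F₁ = P·A₁E₁/ΣAE = -172000·2228000/142500000 = -2690 N.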